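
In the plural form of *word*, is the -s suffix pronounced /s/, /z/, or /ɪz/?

/z/

The stem *word* ends in a voiced non-sibilant sound.
The plural suffix surfaces as /ɪz/ after sibilants, /s/ after other voiceless consonants, and /z/ after other voiced sounds.
So the plural -s on *word* is pronounced /z/.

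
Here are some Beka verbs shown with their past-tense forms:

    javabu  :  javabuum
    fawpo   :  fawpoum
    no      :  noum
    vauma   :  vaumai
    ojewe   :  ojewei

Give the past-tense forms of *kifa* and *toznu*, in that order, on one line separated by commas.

kifai, toznuum

The suffix is conditioned by the last vowel: -um when the last vowel of the stem is a rounded vowel (*javabu*, *fawpo*, *no*); -i when the last vowel of the stem is an unrounded vowel (*vauma*, *ojewe*).
*kifa*: last vowel = /a/, an unrounded vowel → -i → *kifai*.
Since the last vowel of *toznu* is /u/ (a rounded vowel), it takes -um, giving *toznuum*.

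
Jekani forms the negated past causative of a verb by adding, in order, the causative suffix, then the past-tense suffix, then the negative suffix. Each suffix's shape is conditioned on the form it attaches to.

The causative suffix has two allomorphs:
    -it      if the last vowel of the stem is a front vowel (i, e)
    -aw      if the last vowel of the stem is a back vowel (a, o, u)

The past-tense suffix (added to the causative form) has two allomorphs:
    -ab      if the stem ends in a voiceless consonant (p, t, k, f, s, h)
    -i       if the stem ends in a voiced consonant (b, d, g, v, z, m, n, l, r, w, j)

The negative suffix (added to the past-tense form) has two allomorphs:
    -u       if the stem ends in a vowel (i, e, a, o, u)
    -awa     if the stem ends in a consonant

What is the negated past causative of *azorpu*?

Since the last vowel of *azorpu* is /u/ (a back vowel), it takes -aw, giving *azorpuaw*.
The final consonant of the causative form *azorpuaw* is /w/, which is voiced, so the past-tense suffix is -i, giving *azorpuawi*.
The past-tense form *azorpuawi* — final sound /i/ (a vowel) → -u → *azorpuawiu*.

azorpuawiu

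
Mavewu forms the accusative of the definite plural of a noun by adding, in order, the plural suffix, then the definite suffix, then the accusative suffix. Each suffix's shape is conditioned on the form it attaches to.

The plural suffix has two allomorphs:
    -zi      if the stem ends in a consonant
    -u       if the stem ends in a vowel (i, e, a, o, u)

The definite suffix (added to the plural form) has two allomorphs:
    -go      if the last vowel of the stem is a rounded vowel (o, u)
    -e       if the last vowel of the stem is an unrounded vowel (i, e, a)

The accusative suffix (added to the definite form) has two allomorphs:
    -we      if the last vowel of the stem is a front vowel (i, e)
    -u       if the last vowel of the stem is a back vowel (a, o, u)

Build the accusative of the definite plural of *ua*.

*ua*: final sound = /a/, a vowel → -u → *uau*.
The last vowel of the plural form *uau* is /u/, which is a rounded vowel, so the definite suffix is -go, giving *uaugo*.
The definite form *uaugo*: last vowel = /o/, a back vowel → -u → *uaugou*.

uaugou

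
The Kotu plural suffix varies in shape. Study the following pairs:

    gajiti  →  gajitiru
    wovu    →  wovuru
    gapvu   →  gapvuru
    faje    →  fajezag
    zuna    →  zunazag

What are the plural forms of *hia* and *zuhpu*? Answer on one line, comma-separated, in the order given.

The suffix is conditioned by the last vowel: -ru when the last vowel of the stem is a high vowel (*gajiti*, *wovu*, *gapvu*); -zag when the last vowel of the stem is a non-high vowel (*faje*, *zuna*).
*hia* — last vowel /a/ (a non-high vowel) → -zag → *hiazag*.
*zuhpu* — last vowel /u/ (a high vowel) → -ru → *zuhpuru*.

hiazag, zuhpuru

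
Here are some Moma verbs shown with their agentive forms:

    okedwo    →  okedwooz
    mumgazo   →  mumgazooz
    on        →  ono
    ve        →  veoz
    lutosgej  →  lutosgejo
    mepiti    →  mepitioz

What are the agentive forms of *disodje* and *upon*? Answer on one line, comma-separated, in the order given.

The alternation tracks the final sound of the stem — -o when the stem ends in a consonant (*on*, *lutosgej*); -oz when the stem ends in a vowel (*okedwo*, *mumgazo*, *ve*, *mepiti*).
*disodje*: final sound = /e/, a vowel → -oz → *disodjeoz*.
Since the final sound of *upon* is /n/ (a consonant), it takes -o, giving *upono*.

disodjeoz, upono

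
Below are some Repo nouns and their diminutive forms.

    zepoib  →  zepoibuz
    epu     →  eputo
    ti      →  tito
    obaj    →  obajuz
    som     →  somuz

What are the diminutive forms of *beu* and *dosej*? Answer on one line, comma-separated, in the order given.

The suffix is conditioned by the final sound: -uz when the stem ends in a consonant (*zepoib*, *obaj*, *som*); -to when the stem ends in a vowel (*epu*, *ti*).
Since the final sound of *beu* is /u/ (a vowel), it takes -to, giving *beuto*.
*dosej* — final sound /j/ (a consonant) → -uz → *dosejuz*.

beuto, dosejuz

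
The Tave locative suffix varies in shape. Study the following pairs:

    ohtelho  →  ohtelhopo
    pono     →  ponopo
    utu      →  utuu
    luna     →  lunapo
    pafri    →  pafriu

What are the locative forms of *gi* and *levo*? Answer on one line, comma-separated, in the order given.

giu, levopo

Looking at the last vowel of each stem: -u when the last vowel of the stem is a high vowel (*utu*, *pafri*); -po when the last vowel of the stem is a non-high vowel (*ohtelho*, *pono*, *luna*).
*gi* — last vowel /i/ (a high vowel) → -u → *giu*.
*levo*: last vowel = /o/, a non-high vowel → -po → *levopo*.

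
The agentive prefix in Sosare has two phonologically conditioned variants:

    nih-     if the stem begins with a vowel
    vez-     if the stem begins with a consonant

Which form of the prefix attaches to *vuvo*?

Since the first sound of *vuvo* is /v/ (a consonant), it takes vez-.

vez-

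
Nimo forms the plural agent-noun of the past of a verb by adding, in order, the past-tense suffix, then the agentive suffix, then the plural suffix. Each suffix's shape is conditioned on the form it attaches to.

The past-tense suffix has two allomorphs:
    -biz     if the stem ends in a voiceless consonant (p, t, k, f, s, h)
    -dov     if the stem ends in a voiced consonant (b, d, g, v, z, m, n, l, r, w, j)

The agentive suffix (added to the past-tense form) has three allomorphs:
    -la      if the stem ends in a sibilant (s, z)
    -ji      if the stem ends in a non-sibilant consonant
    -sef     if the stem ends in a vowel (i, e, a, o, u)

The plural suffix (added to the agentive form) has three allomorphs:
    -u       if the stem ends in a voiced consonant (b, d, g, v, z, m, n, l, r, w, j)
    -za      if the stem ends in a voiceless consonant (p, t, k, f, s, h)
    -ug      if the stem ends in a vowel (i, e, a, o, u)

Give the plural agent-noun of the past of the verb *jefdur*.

*jefdur*: final consonant = /r/, voiced → -dov → *jefdurdov*.
The past-tense form *jefdurdov*: final sound = /v/, a non-sibilant consonant → -ji → *jefdurdovji*.
The final sound of the agentive form *jefdurdovji* is /i/, which is a vowel, so the plural suffix is -ug, giving *jefdurdovjiug*.

jefdurdovjiug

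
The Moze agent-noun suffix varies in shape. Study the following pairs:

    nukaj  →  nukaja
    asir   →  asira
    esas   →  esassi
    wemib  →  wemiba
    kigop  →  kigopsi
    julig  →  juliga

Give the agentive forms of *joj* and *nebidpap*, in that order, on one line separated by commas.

The suffix is conditioned by the final consonant: -si when the stem ends in a voiceless consonant (*esas*, *kigop*); -a when the stem ends in a voiced consonant (*nukaj*, *asir*, *wemib*, *julig*).
The final consonant of *joj* is /j/, which is voiced, so the suffix is -a, giving *joja*.
*nebidpap* — final consonant /p/ (voiceless) → -si → *nebidpapsi*.

joja, nebidpapsi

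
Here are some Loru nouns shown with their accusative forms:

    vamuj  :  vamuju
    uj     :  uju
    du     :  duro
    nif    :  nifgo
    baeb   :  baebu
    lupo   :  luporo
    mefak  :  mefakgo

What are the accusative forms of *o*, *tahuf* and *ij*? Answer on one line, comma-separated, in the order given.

The pattern is voicing of the final sound: -go when the stem ends in a voiceless consonant (*nif*, *mefak*); -u when the stem ends in a voiced consonant (*vamuj*, *uj*, *baeb*); -ro when the stem ends in a vowel (*du*, *lupo*).
Since the final sound of *o* is /o/ (a vowel), it takes -ro, giving *oro*.
*tahuf* — final sound /f/ (a voiceless consonant) → -go → *tahufgo*.
*ij* — final sound /j/ (a voiced consonant) → -u → *iju*.

oro, tahufgo, iju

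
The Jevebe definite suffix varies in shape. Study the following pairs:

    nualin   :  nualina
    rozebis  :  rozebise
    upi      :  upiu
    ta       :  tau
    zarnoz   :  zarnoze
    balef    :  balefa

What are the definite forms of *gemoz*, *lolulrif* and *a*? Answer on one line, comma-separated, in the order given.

gemoze, lolulrifa, au

The suffix is conditioned by the final sound: -e when the stem ends in a sibilant (*rozebis*, *zarnoz*); -a when the stem ends in a non-sibilant consonant (*nualin*, *balef*); -u when the stem ends in a vowel (*upi*, *ta*).
Since the final sound of *gemoz* is /z/ (a sibilant), it takes -e, giving *gemoze*.
*lolulrif*: final sound = /f/, a non-sibilant consonant → -a → *lolulrifa*.
*a*: final sound = /a/, a vowel → -u → *au*.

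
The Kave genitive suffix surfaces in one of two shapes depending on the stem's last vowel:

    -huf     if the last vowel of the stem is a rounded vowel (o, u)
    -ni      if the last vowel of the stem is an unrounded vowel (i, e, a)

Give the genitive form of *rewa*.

rewani

*rewa* — last vowel /a/ (an unrounded vowel) → -ni → *rewani*.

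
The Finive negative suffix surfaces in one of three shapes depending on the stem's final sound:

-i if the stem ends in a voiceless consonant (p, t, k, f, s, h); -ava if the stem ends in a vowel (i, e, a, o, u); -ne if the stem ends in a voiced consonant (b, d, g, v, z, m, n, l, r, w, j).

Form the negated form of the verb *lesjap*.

lesjapi

*lesjap*: final sound = /p/, a voiceless consonant → -i → *lesjapi*.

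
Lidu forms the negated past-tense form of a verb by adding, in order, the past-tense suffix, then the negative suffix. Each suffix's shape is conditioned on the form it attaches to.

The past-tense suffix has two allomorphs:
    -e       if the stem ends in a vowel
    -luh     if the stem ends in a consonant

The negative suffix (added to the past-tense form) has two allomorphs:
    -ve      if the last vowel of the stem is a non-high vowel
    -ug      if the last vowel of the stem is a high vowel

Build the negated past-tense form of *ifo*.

ifoeve

The final sound of *ifo* is /o/, which is a vowel, so the past-tense suffix is -e, giving *ifoe*.
The last vowel of the past-tense form *ifoe* is /e/, which is a non-high vowel, so the negative suffix is -ve, giving *ifoeve*.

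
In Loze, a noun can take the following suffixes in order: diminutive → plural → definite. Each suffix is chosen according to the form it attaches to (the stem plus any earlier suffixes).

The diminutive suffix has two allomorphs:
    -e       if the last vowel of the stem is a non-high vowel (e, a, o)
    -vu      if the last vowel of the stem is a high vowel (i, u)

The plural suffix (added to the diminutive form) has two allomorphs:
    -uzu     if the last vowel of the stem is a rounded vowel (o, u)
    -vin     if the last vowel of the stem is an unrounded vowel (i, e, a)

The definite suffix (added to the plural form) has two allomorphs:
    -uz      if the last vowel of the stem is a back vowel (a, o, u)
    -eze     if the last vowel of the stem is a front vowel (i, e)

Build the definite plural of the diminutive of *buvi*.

buvivuuzuuz

*buvi* — last vowel /i/ (a high vowel) → -vu → *buvivu*.
The diminutive form *buvivu* — last vowel /u/ (a rounded vowel) → -uzu → *buvivuuzu*.
The plural form *buvivuuzu*: last vowel = /u/, a back vowel → -uz → *buvivuuzuuz*.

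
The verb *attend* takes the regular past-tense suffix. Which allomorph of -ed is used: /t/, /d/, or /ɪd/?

The stem *attend* ends in /t/ or /d/.
The -ed suffix is realized as /ɪd/ after /t, d/; as /t/ after other voiceless consonants; and as /d/ after other voiced sounds.
So -ed on *attend* is pronounced /ɪd/.

/ɪd/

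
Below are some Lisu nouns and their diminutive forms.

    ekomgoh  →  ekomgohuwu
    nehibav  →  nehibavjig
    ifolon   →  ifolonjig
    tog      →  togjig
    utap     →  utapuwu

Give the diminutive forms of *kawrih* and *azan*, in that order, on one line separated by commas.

kawrihuwu, azanjig

Looking at the final consonant of each stem: -uwu when the stem ends in a voiceless consonant (*ekomgoh*, *utap*); -jig when the stem ends in a voiced consonant (*nehibav*, *ifolon*, *tog*).
The final consonant of *kawrih* is /h/, which is voiceless, so the suffix is -uwu, giving *kawrihuwu*.
*azan* — final consonant /n/ (voiced) → -jig → *azanjig*.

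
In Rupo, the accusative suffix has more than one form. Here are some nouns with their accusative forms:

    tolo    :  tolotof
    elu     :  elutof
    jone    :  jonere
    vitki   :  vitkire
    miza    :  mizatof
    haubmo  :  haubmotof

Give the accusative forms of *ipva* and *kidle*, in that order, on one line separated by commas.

ipvatof, kidlere

The alternation tracks the last vowel of the stem — -re when the last vowel of the stem is a front vowel (*jone*, *vitki*); -tof when the last vowel of the stem is a back vowel (*tolo*, *elu*, *miza*, *haubmo*).
*ipva*: last vowel = /a/, a back vowel → -tof → *ipvatof*.
Since the last vowel of *kidle* is /e/ (a front vowel), it takes -re, giving *kidlere*.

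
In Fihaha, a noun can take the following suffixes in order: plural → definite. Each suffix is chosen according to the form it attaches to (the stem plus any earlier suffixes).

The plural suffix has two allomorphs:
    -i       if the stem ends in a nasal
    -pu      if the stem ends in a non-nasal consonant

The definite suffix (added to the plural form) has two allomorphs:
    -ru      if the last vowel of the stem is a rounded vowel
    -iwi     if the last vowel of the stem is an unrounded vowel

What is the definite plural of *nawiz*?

Since the final consonant of *nawiz* is /z/ (non-nasal), it takes -pu, giving *nawizpu*.
The plural form *nawizpu* — last vowel /u/ (a rounded vowel) → -ru → *nawizpuru*.

nawizpuru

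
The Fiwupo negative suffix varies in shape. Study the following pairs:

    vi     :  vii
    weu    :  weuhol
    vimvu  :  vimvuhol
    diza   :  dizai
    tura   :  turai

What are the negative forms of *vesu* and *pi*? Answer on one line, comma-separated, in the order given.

The suffix is conditioned by the last vowel: -hol when the last vowel of the stem is a rounded vowel (*weu*, *vimvu*); -i when the last vowel of the stem is an unrounded vowel (*vi*, *diza*, *tura*).
Since the last vowel of *vesu* is /u/ (a rounded vowel), it takes -hol, giving *vesuhol*.
*pi* — last vowel /i/ (an unrounded vowel) → -i → *pii*.

vesuhol, pii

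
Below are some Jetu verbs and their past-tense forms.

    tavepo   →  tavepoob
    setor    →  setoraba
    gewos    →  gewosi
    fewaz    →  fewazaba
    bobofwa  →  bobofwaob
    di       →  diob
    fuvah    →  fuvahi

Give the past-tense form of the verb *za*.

zaob

The suffix is conditioned by the final sound: -i when the stem ends in a voiceless consonant (*gewos*, *fuvah*); -aba when the stem ends in a voiced consonant (*setor*, *fewaz*); -ob when the stem ends in a vowel (*tavepo*, *bobofwa*, *di*).
*za*: final sound = /a/, a vowel → -ob → *zaob*.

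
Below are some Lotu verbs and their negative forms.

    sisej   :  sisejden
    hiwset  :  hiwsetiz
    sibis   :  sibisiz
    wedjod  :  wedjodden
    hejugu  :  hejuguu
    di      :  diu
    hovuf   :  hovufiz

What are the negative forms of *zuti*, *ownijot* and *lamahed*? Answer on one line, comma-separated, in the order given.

zutiu, ownijotiz, lamahedden

The suffix is conditioned by the final sound: -iz when the stem ends in a voiceless consonant (*hiwset*, *sibis*, *hovuf*); -den when the stem ends in a voiced consonant (*sisej*, *wedjod*); -u when the stem ends in a vowel (*hejugu*, *di*).
Since the final sound of *zuti* is /i/ (a vowel), it takes -u, giving *zutiu*.
Since the final sound of *ownijot* is /t/ (a voiceless consonant), it takes -iz, giving *ownijotiz*.
Since the final sound of *lamahed* is /d/ (a voiced consonant), it takes -den, giving *lamahedden*.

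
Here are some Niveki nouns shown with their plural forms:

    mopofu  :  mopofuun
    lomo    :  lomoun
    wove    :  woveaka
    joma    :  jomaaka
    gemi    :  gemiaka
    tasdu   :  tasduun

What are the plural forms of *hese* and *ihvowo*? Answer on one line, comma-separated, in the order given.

heseaka, ihvowoun

The suffix is conditioned by the last vowel: -un when the last vowel of the stem is a rounded vowel (*mopofu*, *lomo*, *tasdu*); -aka when the last vowel of the stem is an unrounded vowel (*wove*, *joma*, *gemi*).
*hese* — last vowel /e/ (an unrounded vowel) → -aka → *heseaka*.
The last vowel of *ihvowo* is /o/, which is a rounded vowel, so the suffix is -un, giving *ihvowoun*.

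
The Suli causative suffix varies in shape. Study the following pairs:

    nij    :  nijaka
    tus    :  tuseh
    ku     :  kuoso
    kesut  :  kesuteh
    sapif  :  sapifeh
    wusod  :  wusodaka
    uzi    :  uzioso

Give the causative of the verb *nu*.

nuoso

The suffix is conditioned by the final sound: -eh when the stem ends in a voiceless consonant (*tus*, *kesut*, *sapif*); -aka when the stem ends in a voiced consonant (*nij*, *wusod*); -oso when the stem ends in a vowel (*ku*, *uzi*).
*nu*: final sound = /u/, a vowel → -oso → *nuoso*.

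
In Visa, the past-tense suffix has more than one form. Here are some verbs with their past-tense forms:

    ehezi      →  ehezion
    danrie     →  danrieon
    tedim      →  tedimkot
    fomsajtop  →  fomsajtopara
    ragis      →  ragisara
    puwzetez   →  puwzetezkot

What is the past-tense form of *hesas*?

hesasara

The suffix is conditioned by the final sound: -ara when the stem ends in a voiceless consonant (*fomsajtop*, *ragis*); -kot when the stem ends in a voiced consonant (*tedim*, *puwzetez*); -on when the stem ends in a vowel (*ehezi*, *danrie*).
*hesas* — final sound /s/ (a voiceless consonant) → -ara → *hesasara*.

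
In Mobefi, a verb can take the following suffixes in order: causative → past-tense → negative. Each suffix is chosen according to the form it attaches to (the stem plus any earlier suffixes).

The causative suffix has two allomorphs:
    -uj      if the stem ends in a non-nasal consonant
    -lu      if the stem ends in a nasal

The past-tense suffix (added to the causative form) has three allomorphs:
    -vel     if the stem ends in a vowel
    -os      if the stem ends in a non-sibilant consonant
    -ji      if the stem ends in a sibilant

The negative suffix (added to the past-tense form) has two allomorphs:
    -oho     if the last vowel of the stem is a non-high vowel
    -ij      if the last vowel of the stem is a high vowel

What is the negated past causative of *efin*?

*efin* — final consonant /n/ (a nasal) → -lu → *efinlu*.
The final sound of the causative form *efinlu* is /u/, which is a vowel, so the past-tense suffix is -vel, giving *efinluvel*.
The last vowel of the past-tense form *efinluvel* is /e/, which is a non-high vowel, so the negative suffix is -oho, giving *efinluveloho*.

efinluveloho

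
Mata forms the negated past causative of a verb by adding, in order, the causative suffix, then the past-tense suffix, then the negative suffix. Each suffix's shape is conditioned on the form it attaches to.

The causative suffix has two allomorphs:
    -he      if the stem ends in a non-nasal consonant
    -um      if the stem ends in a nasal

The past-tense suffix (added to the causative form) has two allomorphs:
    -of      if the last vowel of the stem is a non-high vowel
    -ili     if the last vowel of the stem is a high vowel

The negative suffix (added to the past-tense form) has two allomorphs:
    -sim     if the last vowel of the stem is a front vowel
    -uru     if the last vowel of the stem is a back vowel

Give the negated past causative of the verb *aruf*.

arufheofuru

*aruf* — final consonant /f/ (non-nasal) → -he → *arufhe*.
The causative form *arufhe*: last vowel = /e/, a non-high vowel → -of → *arufheof*.
The past-tense form *arufheof* — last vowel /o/ (a back vowel) → -uru → *arufheofuru*.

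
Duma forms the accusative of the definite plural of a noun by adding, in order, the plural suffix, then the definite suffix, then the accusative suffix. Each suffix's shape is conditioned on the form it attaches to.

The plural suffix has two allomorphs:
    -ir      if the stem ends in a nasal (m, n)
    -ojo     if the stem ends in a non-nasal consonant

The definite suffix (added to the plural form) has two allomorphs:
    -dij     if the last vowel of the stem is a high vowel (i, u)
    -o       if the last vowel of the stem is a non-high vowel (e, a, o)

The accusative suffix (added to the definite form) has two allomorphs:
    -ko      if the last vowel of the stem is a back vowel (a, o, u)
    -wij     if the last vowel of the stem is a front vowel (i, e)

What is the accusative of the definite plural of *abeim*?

abeimirdijwij

The final consonant of *abeim* is /m/, which is a nasal, so the plural suffix is -ir, giving *abeimir*.
The plural form *abeimir*: last vowel = /i/, a high vowel → -dij → *abeimirdij*.
Since the last vowel of the definite form *abeimirdij* is /i/ (a front vowel), it takes -wij, giving *abeimirdijwij*.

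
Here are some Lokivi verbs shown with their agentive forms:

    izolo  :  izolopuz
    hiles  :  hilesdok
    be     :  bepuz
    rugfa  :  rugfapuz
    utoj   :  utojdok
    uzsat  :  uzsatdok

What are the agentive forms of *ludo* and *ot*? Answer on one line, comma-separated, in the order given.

ludopuz, otdok

The pattern is consonant vs. vowel: -dok when the stem ends in a consonant (*hiles*, *utoj*, *uzsat*); -puz when the stem ends in a vowel (*izolo*, *be*, *rugfa*).
The final sound of *ludo* is /o/, which is a vowel, so the suffix is -puz, giving *ludopuz*.
The final sound of *ot* is /t/, which is a consonant, so the suffix is -dok, giving *otdok*.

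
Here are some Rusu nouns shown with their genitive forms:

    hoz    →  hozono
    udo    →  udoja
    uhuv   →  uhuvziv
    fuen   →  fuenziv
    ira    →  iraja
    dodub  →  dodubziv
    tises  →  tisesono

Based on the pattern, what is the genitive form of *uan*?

The pattern is sibilance of the final sound: -ono when the stem ends in a sibilant (*hoz*, *tises*); -ziv when the stem ends in a non-sibilant consonant (*uhuv*, *fuen*, *dodub*); -ja when the stem ends in a vowel (*udo*, *ira*).
*uan* — final sound /n/ (a non-sibilant consonant) → -ziv → *uanziv*.

uanziv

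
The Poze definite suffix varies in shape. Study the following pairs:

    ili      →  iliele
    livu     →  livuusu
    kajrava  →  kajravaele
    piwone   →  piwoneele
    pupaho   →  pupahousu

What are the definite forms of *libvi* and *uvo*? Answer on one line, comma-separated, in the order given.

libviele, uvousu

Looking at the last vowel of each stem: -usu when the last vowel of the stem is a rounded vowel (*livu*, *pupaho*); -ele when the last vowel of the stem is an unrounded vowel (*ili*, *kajrava*, *piwone*).
*libvi* — last vowel /i/ (an unrounded vowel) → -ele → *libviele*.
*uvo*: last vowel = /o/, a rounded vowel → -usu → *uvousu*.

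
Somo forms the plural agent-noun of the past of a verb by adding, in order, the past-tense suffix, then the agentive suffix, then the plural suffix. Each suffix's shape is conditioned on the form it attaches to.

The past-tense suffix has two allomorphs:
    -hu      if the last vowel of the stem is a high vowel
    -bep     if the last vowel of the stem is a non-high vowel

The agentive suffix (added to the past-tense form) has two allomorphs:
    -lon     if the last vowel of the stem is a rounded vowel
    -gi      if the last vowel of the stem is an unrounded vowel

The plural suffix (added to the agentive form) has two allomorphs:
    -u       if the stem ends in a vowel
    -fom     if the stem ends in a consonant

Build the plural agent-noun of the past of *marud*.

The last vowel of *marud* is /u/, which is a high vowel, so the past-tense suffix is -hu, giving *marudhu*.
The past-tense form *marudhu* — last vowel /u/ (a rounded vowel) → -lon → *marudhulon*.
The final sound of the agentive form *marudhulon* is /n/, which is a consonant, so the plural suffix is -fom, giving *marudhulonfom*.

marudhulonfom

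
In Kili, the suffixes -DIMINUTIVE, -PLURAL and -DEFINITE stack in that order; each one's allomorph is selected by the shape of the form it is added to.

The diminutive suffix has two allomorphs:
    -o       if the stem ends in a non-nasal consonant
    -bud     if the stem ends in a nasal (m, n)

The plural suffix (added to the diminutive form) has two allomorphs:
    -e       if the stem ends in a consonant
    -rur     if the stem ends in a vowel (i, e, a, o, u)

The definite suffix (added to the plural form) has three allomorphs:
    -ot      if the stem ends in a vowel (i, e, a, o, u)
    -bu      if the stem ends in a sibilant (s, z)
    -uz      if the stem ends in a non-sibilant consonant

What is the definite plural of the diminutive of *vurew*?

Since the final consonant of *vurew* is /w/ (non-nasal), it takes -o, giving *vurewo*.
The diminutive form *vurewo*: final sound = /o/, a vowel → -rur → *vureworur*.
The plural form *vureworur* — final sound /r/ (a non-sibilant consonant) → -uz → *vureworuruz*.

vureworuruz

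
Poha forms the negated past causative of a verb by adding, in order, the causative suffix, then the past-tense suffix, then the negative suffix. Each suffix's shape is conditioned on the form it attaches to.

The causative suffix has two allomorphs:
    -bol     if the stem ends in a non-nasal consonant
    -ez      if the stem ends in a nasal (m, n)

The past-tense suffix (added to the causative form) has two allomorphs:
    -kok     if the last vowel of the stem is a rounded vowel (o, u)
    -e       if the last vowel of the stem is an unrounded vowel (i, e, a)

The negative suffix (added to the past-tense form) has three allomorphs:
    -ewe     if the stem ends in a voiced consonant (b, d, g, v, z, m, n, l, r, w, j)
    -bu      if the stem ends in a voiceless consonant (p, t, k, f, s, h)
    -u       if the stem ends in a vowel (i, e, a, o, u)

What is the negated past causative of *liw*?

*liw* — final consonant /w/ (non-nasal) → -bol → *liwbol*.
Since the last vowel of the causative form *liwbol* is /o/ (a rounded vowel), it takes -kok, giving *liwbolkok*.
The past-tense form *liwbolkok*: final sound = /k/, a voiceless consonant → -bu → *liwbolkokbu*.

liwbolkokbu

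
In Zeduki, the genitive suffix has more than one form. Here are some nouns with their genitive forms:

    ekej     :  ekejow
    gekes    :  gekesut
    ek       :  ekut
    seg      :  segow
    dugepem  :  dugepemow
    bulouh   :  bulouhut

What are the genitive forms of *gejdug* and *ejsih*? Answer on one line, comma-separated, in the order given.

The suffix is conditioned by the final consonant: -ut when the stem ends in a voiceless consonant (*gekes*, *ek*, *bulouh*); -ow when the stem ends in a voiced consonant (*ekej*, *seg*, *dugepem*).
*gejdug*: final consonant = /g/, voiced → -ow → *gejdugow*.
*ejsih*: final consonant = /h/, voiceless → -ut → *ejsihut*.

gejdugow, ejsihut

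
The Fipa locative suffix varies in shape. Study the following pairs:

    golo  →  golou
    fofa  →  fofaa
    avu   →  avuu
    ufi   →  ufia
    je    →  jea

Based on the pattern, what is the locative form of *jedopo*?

The pattern is rounding harmony: -u when the last vowel of the stem is a rounded vowel (*golo*, *avu*); -a when the last vowel of the stem is an unrounded vowel (*fofa*, *ufi*, *je*).
Since the last vowel of *jedopo* is /o/ (a rounded vowel), it takes -u, giving *jedopou*.

jedopou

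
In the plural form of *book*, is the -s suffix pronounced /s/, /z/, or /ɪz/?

/s/

The stem *book* ends in a voiceless non-sibilant consonant.
The plural suffix surfaces as /ɪz/ after sibilants, /s/ after other voiceless consonants, and /z/ after other voiced sounds.
So the plural -s on *book* is pronounced /s/.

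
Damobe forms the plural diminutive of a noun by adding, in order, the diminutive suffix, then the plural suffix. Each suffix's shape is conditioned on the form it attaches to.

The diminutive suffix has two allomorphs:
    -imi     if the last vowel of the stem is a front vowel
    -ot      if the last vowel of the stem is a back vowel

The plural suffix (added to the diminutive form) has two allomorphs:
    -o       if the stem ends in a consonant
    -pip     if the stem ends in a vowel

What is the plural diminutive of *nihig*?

*nihig*: last vowel = /i/, a front vowel → -imi → *nihigimi*.
Since the final sound of the diminutive form *nihigimi* is /i/ (a vowel), it takes -pip, giving *nihigimipip*.

nihigimipip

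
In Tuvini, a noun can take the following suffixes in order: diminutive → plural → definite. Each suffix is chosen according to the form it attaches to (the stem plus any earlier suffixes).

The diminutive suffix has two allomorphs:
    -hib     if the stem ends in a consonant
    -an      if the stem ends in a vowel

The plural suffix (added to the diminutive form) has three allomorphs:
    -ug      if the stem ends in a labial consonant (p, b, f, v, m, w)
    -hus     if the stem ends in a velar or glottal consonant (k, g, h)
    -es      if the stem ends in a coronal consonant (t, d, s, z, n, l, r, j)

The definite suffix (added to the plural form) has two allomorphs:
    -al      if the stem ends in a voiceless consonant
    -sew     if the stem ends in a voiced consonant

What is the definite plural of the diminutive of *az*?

Since the final sound of *az* is /z/ (a consonant), it takes -hib, giving *azhib*.
The diminutive form *azhib*: final consonant = /b/, labial → -ug → *azhibug*.
The plural form *azhibug*: final consonant = /g/, voiced → -sew → *azhibugsew*.

azhibugsew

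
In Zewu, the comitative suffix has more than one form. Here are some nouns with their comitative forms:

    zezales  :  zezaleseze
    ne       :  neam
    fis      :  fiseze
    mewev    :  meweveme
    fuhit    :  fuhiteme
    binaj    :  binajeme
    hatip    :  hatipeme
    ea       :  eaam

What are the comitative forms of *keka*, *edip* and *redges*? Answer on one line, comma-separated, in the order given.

kekaam, edipeme, redgeseze

The suffix is conditioned by the final sound: -eze when the stem ends in a sibilant (*zezales*, *fis*); -eme when the stem ends in a non-sibilant consonant (*mewev*, *fuhit*, *binaj*, *hatip*); -am when the stem ends in a vowel (*ne*, *ea*).
Since the final sound of *keka* is /a/ (a vowel), it takes -am, giving *kekaam*.
Since the final sound of *edip* is /p/ (a non-sibilant consonant), it takes -eme, giving *edipeme*.
The final sound of *redges* is /s/, which is a sibilant, so the suffix is -eze, giving *redgeseze*.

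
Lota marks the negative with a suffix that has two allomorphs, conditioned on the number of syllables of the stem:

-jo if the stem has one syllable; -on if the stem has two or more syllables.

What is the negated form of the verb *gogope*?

*gogope* (3 syllables) → -on → *gogopeon*.

gogopeon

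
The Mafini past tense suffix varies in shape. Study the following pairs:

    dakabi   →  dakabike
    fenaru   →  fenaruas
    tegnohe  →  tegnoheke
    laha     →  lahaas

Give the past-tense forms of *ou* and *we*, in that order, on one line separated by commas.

ouas, weke

The alternation tracks the last vowel of the stem — -ke when the last vowel of the stem is a front vowel (*dakabi*, *tegnohe*); -as when the last vowel of the stem is a back vowel (*fenaru*, *laha*).
The last vowel of *ou* is /u/, which is a back vowel, so the suffix is -as, giving *ouas*.
Since the last vowel of *we* is /e/ (a front vowel), it takes -ke, giving *weke*.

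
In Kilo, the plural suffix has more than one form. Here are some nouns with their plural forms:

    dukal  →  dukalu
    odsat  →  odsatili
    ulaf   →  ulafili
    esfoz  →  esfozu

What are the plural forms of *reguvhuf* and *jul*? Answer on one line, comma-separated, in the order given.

The suffix is conditioned by the final consonant: -ili when the stem ends in a voiceless consonant (*odsat*, *ulaf*); -u when the stem ends in a voiced consonant (*dukal*, *esfoz*).
The final consonant of *reguvhuf* is /f/, which is voiceless, so the suffix is -ili, giving *reguvhufili*.
The final consonant of *jul* is /l/, which is voiced, so the suffix is -u, giving *julu*.

reguvhufili, julu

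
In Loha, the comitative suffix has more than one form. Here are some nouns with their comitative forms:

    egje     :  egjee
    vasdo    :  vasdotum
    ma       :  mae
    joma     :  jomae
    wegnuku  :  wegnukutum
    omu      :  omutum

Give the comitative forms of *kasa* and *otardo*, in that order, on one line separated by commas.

Looking at the last vowel of each stem: -tum when the last vowel of the stem is a rounded vowel (*vasdo*, *wegnuku*, *omu*); -e when the last vowel of the stem is an unrounded vowel (*egje*, *ma*, *joma*).
*kasa*: last vowel = /a/, an unrounded vowel → -e → *kasae*.
*otardo* — last vowel /o/ (a rounded vowel) → -tum → *otardotum*.

kasae, otardotum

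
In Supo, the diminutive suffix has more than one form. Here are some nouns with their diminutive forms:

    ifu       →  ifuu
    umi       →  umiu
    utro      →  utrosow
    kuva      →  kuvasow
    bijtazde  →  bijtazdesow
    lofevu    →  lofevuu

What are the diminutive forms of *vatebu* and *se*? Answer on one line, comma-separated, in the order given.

The pattern is height harmony: -u when the last vowel of the stem is a high vowel (*ifu*, *umi*, *lofevu*); -sow when the last vowel of the stem is a non-high vowel (*utro*, *kuva*, *bijtazde*).
Since the last vowel of *vatebu* is /u/ (a high vowel), it takes -u, giving *vatebuu*.
Since the last vowel of *se* is /e/ (a non-high vowel), it takes -sow, giving *sesow*.

vatebuu, sesow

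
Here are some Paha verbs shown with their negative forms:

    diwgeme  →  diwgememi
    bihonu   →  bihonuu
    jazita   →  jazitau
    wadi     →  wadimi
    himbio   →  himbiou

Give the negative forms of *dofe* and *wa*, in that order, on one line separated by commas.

Looking at the last vowel of each stem: -mi when the last vowel of the stem is a front vowel (*diwgeme*, *wadi*); -u when the last vowel of the stem is a back vowel (*bihonu*, *jazita*, *himbio*).
Since the last vowel of *dofe* is /e/ (a front vowel), it takes -mi, giving *dofemi*.
Since the last vowel of *wa* is /a/ (a back vowel), it takes -u, giving *wau*.

dofemi, wau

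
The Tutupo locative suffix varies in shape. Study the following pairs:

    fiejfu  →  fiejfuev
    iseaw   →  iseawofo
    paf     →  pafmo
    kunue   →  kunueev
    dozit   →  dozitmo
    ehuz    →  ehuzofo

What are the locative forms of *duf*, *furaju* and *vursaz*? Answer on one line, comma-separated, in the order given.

The suffix is conditioned by the final sound: -mo when the stem ends in a voiceless consonant (*paf*, *dozit*); -ofo when the stem ends in a voiced consonant (*iseaw*, *ehuz*); -ev when the stem ends in a vowel (*fiejfu*, *kunue*).
Since the final sound of *duf* is /f/ (a voiceless consonant), it takes -mo, giving *dufmo*.
Since the final sound of *furaju* is /u/ (a vowel), it takes -ev, giving *furajuev*.
*vursaz* — final sound /z/ (a voiced consonant) → -ofo → *vursazofo*.

dufmo, furajuev, vursazofo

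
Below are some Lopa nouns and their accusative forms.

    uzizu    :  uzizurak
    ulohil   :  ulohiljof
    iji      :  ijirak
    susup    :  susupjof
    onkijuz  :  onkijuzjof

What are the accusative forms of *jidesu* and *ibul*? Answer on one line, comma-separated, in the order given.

The pattern is consonant vs. vowel: -jof when the stem ends in a consonant (*ulohil*, *susup*, *onkijuz*); -rak when the stem ends in a vowel (*uzizu*, *iji*).
Since the final sound of *jidesu* is /u/ (a vowel), it takes -rak, giving *jidesurak*.
*ibul*: final sound = /l/, a consonant → -jof → *ibuljof*.

jidesurak, ibuljof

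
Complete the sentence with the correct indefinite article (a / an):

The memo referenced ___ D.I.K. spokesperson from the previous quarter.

The indefinite article is chosen by the initial *sound* of the following word, not its spelling.
The initialism *D.I.K.* is read letter by letter; the first letter, D, is pronounced /diː/, which begins with a consonant sound.
So the article is *a*: The memo referenced a D.I.K. spokesperson from the previous quarter.

a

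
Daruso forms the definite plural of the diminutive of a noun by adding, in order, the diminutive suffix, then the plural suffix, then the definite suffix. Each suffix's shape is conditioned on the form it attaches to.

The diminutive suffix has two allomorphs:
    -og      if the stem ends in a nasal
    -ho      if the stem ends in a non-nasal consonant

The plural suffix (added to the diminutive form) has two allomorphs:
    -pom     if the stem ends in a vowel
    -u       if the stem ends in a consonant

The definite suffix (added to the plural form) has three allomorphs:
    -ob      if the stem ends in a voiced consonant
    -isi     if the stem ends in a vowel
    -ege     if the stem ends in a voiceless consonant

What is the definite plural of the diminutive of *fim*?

*fim*: final consonant = /m/, a nasal → -og → *fimog*.
Since the final sound of the diminutive form *fimog* is /g/ (a consonant), it takes -u, giving *fimogu*.
The final sound of the plural form *fimogu* is /u/, which is a vowel, so the definite suffix is -isi, giving *fimoguisi*.

fimoguisi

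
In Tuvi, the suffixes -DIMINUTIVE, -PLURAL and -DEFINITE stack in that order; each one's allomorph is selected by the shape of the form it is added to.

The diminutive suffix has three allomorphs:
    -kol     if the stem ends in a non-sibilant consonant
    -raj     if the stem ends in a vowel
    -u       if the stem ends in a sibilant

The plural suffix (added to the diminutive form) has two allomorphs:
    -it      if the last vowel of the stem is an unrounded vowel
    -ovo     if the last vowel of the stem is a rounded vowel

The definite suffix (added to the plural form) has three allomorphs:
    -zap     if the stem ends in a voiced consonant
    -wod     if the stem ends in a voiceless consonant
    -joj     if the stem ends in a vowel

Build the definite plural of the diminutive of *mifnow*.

mifnowkolovojoj

*mifnow* — final sound /w/ (a non-sibilant consonant) → -kol → *mifnowkol*.
The diminutive form *mifnowkol* — last vowel /o/ (a rounded vowel) → -ovo → *mifnowkolovo*.
The final sound of the plural form *mifnowkolovo* is /o/, which is a vowel, so the definite suffix is -joj, giving *mifnowkolovojoj*.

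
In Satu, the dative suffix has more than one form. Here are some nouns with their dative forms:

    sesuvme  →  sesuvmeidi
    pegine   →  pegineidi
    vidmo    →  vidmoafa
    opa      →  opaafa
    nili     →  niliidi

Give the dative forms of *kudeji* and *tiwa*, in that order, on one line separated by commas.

The suffix is conditioned by the last vowel: -idi when the last vowel of the stem is a front vowel (*sesuvme*, *pegine*, *nili*); -afa when the last vowel of the stem is a back vowel (*vidmo*, *opa*).
The last vowel of *kudeji* is /i/, which is a front vowel, so the suffix is -idi, giving *kudejiidi*.
*tiwa*: last vowel = /a/, a back vowel → -afa → *tiwaafa*.

kudejiidi, tiwaafa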